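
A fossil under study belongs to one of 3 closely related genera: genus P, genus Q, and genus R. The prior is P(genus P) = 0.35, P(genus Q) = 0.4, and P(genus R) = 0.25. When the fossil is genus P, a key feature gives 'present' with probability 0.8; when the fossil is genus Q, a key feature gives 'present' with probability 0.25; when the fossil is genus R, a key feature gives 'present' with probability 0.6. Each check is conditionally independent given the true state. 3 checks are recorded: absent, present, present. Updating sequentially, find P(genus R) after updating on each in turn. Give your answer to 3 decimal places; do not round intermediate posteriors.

After 'absent': normaliser = 0.2·0.3500 + 0.75·0.4000 + 0.4·0.2500; P(genus P) ≈ 0.1489, P(genus Q) ≈ 0.6383, P(genus R) ≈ 0.2128
After 'present': normaliser = 0.8·0.1489 + 0.25·0.6383 + 0.6·0.2128; P(genus P) ≈ 0.2932, P(genus Q) ≈ 0.3927, P(genus R) ≈ 0.3141
After 'present': normaliser = 0.8·0.2932 + 0.25·0.3927 + 0.6·0.3141; P(genus P) ≈ 0.4500, P(genus Q) ≈ 0.1883, P(genus R) ≈ 0.3616

0.362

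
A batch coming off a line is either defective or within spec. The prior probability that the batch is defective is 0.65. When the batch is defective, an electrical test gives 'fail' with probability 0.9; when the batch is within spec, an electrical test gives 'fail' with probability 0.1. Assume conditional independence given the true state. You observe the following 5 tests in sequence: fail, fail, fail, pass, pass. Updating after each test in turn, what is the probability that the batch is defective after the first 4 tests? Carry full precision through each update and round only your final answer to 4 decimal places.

Apply Bayes' rule sequentially, carrying P(defective) forward.
After 'fail': P(defective) = 0.9·0.6500 / (0.9·0.6500 + 0.1·0.3500) ≈ 0.9435
After 'fail': P(defective) = 0.9·0.9435 / (0.9·0.9435 + 0.1·0.0565) ≈ 0.9934
After 'fail': P(defective) = 0.9·0.9934 / (0.9·0.9934 + 0.1·0.0066) ≈ 0.9993
After 'pass': P(defective) = 0.1·0.9993 / (0.1·0.9993 + 0.9·0.0007) ≈ 0.9934

0.9934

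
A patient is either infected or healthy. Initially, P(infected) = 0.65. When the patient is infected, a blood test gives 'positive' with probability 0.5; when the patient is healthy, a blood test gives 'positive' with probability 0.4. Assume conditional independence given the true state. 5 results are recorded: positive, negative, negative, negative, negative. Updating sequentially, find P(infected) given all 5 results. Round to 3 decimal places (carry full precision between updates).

After 'positive': P(infected) = 0.5·0.6500 / (0.5·0.6500 + 0.4·0.3500) ≈ 0.6989
After 'negative': P(infected) = 0.5·0.6989 / (0.5·0.6989 + 0.6·0.3011) ≈ 0.6592
After 'negative': P(infected) = 0.5·0.6592 / (0.5·0.6592 + 0.6·0.3408) ≈ 0.6172
After 'negative': P(infected) = 0.5·0.6172 / (0.5·0.6172 + 0.6·0.3828) ≈ 0.5733
After 'negative': P(infected) = 0.5·0.5733 / (0.5·0.5733 + 0.6·0.4267) ≈ 0.5282

0.528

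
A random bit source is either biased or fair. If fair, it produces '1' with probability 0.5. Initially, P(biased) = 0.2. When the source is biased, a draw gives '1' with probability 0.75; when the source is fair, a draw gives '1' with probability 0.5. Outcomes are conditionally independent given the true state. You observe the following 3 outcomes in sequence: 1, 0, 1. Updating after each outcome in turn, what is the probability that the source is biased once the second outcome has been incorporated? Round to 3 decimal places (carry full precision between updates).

0.158

Apply Bayes' rule sequentially, carrying P(biased) forward.
After '1': P(biased) = 0.75·0.2000 / (0.75·0.2000 + 0.5·0.8000) ≈ 0.2727
After '0': P(biased) = 0.25·0.2727 / (0.25·0.2727 + 0.5·0.7273) ≈ 0.1579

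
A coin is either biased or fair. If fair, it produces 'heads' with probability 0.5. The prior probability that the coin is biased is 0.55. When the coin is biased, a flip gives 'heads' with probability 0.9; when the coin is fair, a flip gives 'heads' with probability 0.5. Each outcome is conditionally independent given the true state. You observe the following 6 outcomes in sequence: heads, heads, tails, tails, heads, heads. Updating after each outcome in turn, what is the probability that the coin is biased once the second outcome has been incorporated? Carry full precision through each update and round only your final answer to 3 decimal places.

After 'heads': P(biased) = 0.9·0.5500 / (0.9·0.5500 + 0.5·0.4500) ≈ 0.6875
After 'heads': P(biased) = 0.9·0.6875 / (0.9·0.6875 + 0.5·0.3125) ≈ 0.7984

0.798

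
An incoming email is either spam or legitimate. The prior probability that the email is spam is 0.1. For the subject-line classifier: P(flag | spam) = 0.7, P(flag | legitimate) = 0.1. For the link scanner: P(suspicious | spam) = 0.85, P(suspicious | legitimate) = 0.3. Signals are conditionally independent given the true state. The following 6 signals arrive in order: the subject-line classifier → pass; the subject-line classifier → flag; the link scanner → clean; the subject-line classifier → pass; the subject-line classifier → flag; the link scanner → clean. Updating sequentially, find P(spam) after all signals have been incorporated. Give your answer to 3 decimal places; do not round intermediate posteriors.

After the subject-line classifier='pass': P(spam) = 0.3·0.1000 / (0.3·0.1000 + 0.9·0.9000) ≈ 0.0357
After the subject-line classifier='flag': P(spam) = 0.7·0.0357 / (0.7·0.0357 + 0.1·0.9643) ≈ 0.2059
After the link scanner='clean': P(spam) = 0.15·0.2059 / (0.15·0.2059 + 0.7·0.7941) ≈ 0.0526
After the subject-line classifier='pass': P(spam) = 0.3·0.0526 / (0.3·0.0526 + 0.9·0.9474) ≈ 0.0182
After the subject-line classifier='flag': P(spam) = 0.7·0.0182 / (0.7·0.0182 + 0.1·0.9818) ≈ 0.1148
After the link scanner='clean': P(spam) = 0.15·0.1148 / (0.15·0.1148 + 0.7·0.8852) ≈ 0.0270

0.027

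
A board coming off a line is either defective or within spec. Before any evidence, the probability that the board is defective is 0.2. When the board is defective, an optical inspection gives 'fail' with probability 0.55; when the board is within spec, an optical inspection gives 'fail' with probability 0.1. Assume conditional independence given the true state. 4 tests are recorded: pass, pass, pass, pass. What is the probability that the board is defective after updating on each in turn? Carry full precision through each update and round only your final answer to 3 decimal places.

0.015

Apply Bayes' rule sequentially, carrying P(defective) forward.
After 'pass': P(defective) = 0.45·0.2000 / (0.45·0.2000 + 0.9·0.8000) ≈ 0.1111
After 'pass': P(defective) = 0.45·0.1111 / (0.45·0.1111 + 0.9·0.8889) ≈ 0.0588
After 'pass': P(defective) = 0.45·0.0588 / (0.45·0.0588 + 0.9·0.9412) ≈ 0.0303
After 'pass': P(defective) = 0.45·0.0303 / (0.45·0.0303 + 0.9·0.9697) ≈ 0.0154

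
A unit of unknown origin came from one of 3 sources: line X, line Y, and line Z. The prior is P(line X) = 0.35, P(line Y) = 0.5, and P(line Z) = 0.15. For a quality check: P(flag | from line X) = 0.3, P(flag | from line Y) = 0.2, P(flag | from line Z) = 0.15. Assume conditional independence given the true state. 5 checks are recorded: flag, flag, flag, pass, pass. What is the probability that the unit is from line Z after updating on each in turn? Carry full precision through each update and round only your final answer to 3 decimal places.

Each posterior becomes the prior for the next update.
After 'flag': normaliser = 0.3·0.3500 + 0.2·0.5000 + 0.15·0.1500; P(line X) ≈ 0.4615, P(line Y) ≈ 0.4396, P(line Z) ≈ 0.0989
After 'flag': normaliser = 0.3·0.4615 + 0.2·0.4396 + 0.15·0.0989; P(line X) ≈ 0.5740, P(line Y) ≈ 0.3645, P(line Z) ≈ 0.0615
After 'flag': normaliser = 0.3·0.5740 + 0.2·0.3645 + 0.15·0.0615; P(line X) ≈ 0.6771, P(line Y) ≈ 0.2866, P(line Z) ≈ 0.0363
After 'pass': normaliser = 0.7·0.6771 + 0.8·0.2866 + 0.85·0.0363; P(line X) ≈ 0.6457, P(line Y) ≈ 0.3123, P(line Z) ≈ 0.0420
After 'pass': normaliser = 0.7·0.6457 + 0.8·0.3123 + 0.85·0.0420; P(line X) ≈ 0.6128, P(line Y) ≈ 0.3388, P(line Z) ≈ 0.0484

0.048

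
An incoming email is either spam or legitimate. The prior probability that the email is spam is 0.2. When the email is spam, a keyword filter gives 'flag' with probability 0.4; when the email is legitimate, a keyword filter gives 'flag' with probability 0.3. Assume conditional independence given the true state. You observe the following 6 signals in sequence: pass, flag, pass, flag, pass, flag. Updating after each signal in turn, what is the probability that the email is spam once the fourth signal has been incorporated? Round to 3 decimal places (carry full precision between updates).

0.246

After 'pass': P(spam) = 0.6·0.2000 / (0.6·0.2000 + 0.7·0.8000) ≈ 0.1765
After 'flag': P(spam) = 0.4·0.1765 / (0.4·0.1765 + 0.3·0.8235) ≈ 0.2222
After 'pass': P(spam) = 0.6·0.2222 / (0.6·0.2222 + 0.7·0.7778) ≈ 0.1967
After 'flag': P(spam) = 0.4·0.1967 / (0.4·0.1967 + 0.3·0.8033) ≈ 0.2462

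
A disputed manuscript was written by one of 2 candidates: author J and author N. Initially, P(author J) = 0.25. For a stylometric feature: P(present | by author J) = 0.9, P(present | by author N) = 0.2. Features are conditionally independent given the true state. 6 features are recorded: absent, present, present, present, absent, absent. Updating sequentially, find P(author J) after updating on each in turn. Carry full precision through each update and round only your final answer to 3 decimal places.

0.056

Apply Bayes' rule sequentially, carrying P(author J) forward.
After 'absent': P(author J) = 0.1·0.2500 / (0.1·0.2500 + 0.8·0.7500) ≈ 0.0400
After 'present': P(author J) = 0.9·0.0400 / (0.9·0.0400 + 0.2·0.9600) ≈ 0.1579
After 'present': P(author J) = 0.9·0.1579 / (0.9·0.1579 + 0.2·0.8421) ≈ 0.4576
After 'present': P(author J) = 0.9·0.4576 / (0.9·0.4576 + 0.2·0.5424) ≈ 0.7915
After 'absent': P(author J) = 0.1·0.7915 / (0.1·0.7915 + 0.8·0.2085) ≈ 0.3219
After 'absent': P(author J) = 0.1·0.3219 / (0.1·0.3219 + 0.8·0.6781) ≈ 0.0560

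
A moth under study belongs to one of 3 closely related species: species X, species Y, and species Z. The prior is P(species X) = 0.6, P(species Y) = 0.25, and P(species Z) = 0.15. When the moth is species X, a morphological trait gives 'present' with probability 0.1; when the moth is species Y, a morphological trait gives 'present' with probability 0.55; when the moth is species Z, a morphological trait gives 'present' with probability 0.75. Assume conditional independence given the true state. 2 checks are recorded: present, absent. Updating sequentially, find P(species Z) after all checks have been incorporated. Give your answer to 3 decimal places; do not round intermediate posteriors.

After 'present': normaliser = 0.1·0.6000 + 0.55·0.2500 + 0.75·0.1500; P(species X) ≈ 0.1935, P(species Y) ≈ 0.4435, P(species Z) ≈ 0.3629
After 'absent': normaliser = 0.9·0.1935 + 0.45·0.4435 + 0.25·0.3629; P(species X) ≈ 0.3750, P(species Y) ≈ 0.4297, P(species Z) ≈ 0.1953

0.195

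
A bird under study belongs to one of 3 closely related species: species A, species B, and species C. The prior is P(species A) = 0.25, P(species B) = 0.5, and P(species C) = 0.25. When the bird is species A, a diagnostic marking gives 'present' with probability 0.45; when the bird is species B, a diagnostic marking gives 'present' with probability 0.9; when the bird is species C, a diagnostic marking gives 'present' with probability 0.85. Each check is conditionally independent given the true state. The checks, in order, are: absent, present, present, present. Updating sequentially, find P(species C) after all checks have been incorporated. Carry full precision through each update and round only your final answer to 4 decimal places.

0.3198

Each posterior becomes the prior for the next update.
After 'absent': normaliser = 0.55·0.2500 + 0.1·0.5000 + 0.15·0.2500; P(species A) ≈ 0.6111, P(species B) ≈ 0.2222, P(species C) ≈ 0.1667
After 'present': normaliser = 0.45·0.6111 + 0.9·0.2222 + 0.85·0.1667; P(species A) ≈ 0.4459, P(species B) ≈ 0.3243, P(species C) ≈ 0.2297
After 'present': normaliser = 0.45·0.4459 + 0.9·0.3243 + 0.85·0.2297; P(species A) ≈ 0.2917, P(species B) ≈ 0.4244, P(species C) ≈ 0.2839
After 'present': normaliser = 0.45·0.2917 + 0.9·0.4244 + 0.85·0.2839; P(species A) ≈ 0.1740, P(species B) ≈ 0.5062, P(species C) ≈ 0.3198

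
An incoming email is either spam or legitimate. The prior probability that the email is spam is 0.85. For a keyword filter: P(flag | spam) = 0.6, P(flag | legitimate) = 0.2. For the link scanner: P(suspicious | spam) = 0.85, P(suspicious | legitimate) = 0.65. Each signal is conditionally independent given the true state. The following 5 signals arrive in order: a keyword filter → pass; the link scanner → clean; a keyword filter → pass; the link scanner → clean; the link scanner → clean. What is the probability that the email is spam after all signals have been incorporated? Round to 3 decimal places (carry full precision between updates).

0.100

After a keyword filter='pass': P(spam) = 0.4·0.8500 / (0.4·0.8500 + 0.8·0.1500) ≈ 0.7391
After the link scanner='clean': P(spam) = 0.15·0.7391 / (0.15·0.7391 + 0.35·0.2609) ≈ 0.5484
After a keyword filter='pass': P(spam) = 0.4·0.5484 / (0.4·0.5484 + 0.8·0.4516) ≈ 0.3778
After the link scanner='clean': P(spam) = 0.15·0.3778 / (0.15·0.3778 + 0.35·0.6222) ≈ 0.2065
After the link scanner='clean': P(spam) = 0.15·0.2065 / (0.15·0.2065 + 0.35·0.7935) ≈ 0.1003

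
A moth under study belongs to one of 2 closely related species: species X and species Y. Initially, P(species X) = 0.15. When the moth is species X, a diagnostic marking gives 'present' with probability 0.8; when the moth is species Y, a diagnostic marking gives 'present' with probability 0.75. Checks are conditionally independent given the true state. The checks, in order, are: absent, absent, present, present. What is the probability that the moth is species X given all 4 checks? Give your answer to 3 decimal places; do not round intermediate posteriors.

0.114

After 'absent': P(species X) = 0.2·0.1500 / (0.2·0.1500 + 0.25·0.8500) ≈ 0.1237
After 'absent': P(species X) = 0.2·0.1237 / (0.2·0.1237 + 0.25·0.8763) ≈ 0.1015
After 'present': P(species X) = 0.8·0.1015 / (0.8·0.1015 + 0.75·0.8985) ≈ 0.1075
After 'present': P(species X) = 0.8·0.1075 / (0.8·0.1075 + 0.75·0.8925) ≈ 0.1139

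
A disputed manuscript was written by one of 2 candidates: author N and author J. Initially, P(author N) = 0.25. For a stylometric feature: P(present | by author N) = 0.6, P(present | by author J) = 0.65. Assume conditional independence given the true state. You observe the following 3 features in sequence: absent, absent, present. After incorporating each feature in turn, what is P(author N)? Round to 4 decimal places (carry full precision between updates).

0.2867

Each posterior becomes the prior for the next update.
After 'absent': P(author N) = 0.4·0.2500 / (0.4·0.2500 + 0.35·0.7500) ≈ 0.2759
After 'absent': P(author N) = 0.4·0.2759 / (0.4·0.2759 + 0.35·0.7241) ≈ 0.3033
After 'present': P(author N) = 0.6·0.3033 / (0.6·0.3033 + 0.65·0.6967) ≈ 0.2867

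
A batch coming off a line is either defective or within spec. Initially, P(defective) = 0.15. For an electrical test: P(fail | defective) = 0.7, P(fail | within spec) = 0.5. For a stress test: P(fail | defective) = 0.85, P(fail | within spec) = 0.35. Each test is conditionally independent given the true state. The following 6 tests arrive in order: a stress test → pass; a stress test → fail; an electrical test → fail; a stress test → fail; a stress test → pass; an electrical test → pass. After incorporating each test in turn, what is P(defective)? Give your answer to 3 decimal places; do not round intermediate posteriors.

After a stress test='pass': P(defective) = 0.15·0.1500 / (0.15·0.1500 + 0.65·0.8500) ≈ 0.0391
After a stress test='fail': P(defective) = 0.85·0.0391 / (0.85·0.0391 + 0.35·0.9609) ≈ 0.0900
After an electrical test='fail': P(defective) = 0.7·0.0900 / (0.7·0.0900 + 0.5·0.9100) ≈ 0.1216
After a stress test='fail': P(defective) = 0.85·0.1216 / (0.85·0.1216 + 0.35·0.8784) ≈ 0.2516
After a stress test='pass': P(defective) = 0.15·0.2516 / (0.15·0.2516 + 0.65·0.7484) ≈ 0.0720
After an electrical test='pass': P(defective) = 0.3·0.0720 / (0.3·0.0720 + 0.5·0.9280) ≈ 0.0445

0.044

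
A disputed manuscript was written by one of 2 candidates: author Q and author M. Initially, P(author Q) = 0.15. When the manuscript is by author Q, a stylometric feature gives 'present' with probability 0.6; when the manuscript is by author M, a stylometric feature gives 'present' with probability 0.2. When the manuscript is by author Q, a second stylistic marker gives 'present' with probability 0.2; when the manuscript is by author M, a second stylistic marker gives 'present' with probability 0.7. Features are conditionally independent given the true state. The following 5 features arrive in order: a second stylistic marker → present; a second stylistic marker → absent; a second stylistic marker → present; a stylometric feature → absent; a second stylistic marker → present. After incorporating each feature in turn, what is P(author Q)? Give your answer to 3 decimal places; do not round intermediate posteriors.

After a second stylistic marker='present': P(author Q) = 0.2·0.1500 / (0.2·0.1500 + 0.7·0.8500) ≈ 0.0480
After a second stylistic marker='absent': P(author Q) = 0.8·0.0480 / (0.8·0.0480 + 0.3·0.9520) ≈ 0.1185
After a second stylistic marker='present': P(author Q) = 0.2·0.1185 / (0.2·0.1185 + 0.7·0.8815) ≈ 0.0370
After a stylometric feature='absent': P(author Q) = 0.4·0.0370 / (0.4·0.0370 + 0.8·0.9630) ≈ 0.0188
After a second stylistic marker='present': P(author Q) = 0.2·0.0188 / (0.2·0.0188 + 0.7·0.9812) ≈ 0.0055

0.005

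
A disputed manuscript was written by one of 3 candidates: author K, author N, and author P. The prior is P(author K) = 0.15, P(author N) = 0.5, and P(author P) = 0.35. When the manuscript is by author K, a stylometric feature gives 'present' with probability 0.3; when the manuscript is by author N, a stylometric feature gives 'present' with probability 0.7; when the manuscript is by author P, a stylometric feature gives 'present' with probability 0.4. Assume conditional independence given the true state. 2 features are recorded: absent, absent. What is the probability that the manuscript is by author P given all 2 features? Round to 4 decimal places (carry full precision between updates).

0.5153

After 'absent': normaliser = 0.7·0.1500 + 0.3·0.5000 + 0.6·0.3500; P(author K) ≈ 0.2258, P(author N) ≈ 0.3226, P(author P) ≈ 0.4516
After 'absent': normaliser = 0.7·0.2258 + 0.3·0.3226 + 0.6·0.4516; P(author K) ≈ 0.3006, P(author N) ≈ 0.1840, P(author P) ≈ 0.5153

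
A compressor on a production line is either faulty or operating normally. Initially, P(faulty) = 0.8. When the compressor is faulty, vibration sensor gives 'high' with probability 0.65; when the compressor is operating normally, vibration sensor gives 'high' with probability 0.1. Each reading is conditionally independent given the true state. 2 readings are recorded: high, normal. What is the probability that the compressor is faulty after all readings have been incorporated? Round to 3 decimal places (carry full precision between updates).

Apply Bayes' rule sequentially, carrying P(faulty) forward.
After 'high': P(faulty) = 0.65·0.8000 / (0.65·0.8000 + 0.1·0.2000) ≈ 0.9630
After 'normal': P(faulty) = 0.35·0.9630 / (0.35·0.9630 + 0.9·0.0370) ≈ 0.9100

0.910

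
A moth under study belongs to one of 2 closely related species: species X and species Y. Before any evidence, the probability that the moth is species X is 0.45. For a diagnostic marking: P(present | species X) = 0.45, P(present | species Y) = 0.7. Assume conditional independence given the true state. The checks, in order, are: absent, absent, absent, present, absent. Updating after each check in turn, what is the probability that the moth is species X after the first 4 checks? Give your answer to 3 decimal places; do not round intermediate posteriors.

0.764

After 'absent': P(species X) = 0.55·0.4500 / (0.55·0.4500 + 0.3·0.5500) ≈ 0.6000
After 'absent': P(species X) = 0.55·0.6000 / (0.55·0.6000 + 0.3·0.4000) ≈ 0.7333
After 'absent': P(species X) = 0.55·0.7333 / (0.55·0.7333 + 0.3·0.2667) ≈ 0.8345
After 'present': P(species X) = 0.45·0.8345 / (0.45·0.8345 + 0.7·0.1655) ≈ 0.7642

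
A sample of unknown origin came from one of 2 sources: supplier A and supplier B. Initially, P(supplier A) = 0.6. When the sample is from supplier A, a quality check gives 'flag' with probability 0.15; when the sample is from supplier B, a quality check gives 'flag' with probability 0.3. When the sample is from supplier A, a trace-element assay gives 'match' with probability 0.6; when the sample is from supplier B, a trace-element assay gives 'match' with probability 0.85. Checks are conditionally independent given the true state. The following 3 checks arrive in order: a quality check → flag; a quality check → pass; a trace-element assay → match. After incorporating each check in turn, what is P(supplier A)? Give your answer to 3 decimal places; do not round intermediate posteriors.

After a quality check='flag': P(supplier A) = 0.15·0.6000 / (0.15·0.6000 + 0.3·0.4000) ≈ 0.4286
After a quality check='pass': P(supplier A) = 0.85·0.4286 / (0.85·0.4286 + 0.7·0.5714) ≈ 0.4766
After a trace-element assay='match': P(supplier A) = 0.6·0.4766 / (0.6·0.4766 + 0.85·0.5234) ≈ 0.3913

0.391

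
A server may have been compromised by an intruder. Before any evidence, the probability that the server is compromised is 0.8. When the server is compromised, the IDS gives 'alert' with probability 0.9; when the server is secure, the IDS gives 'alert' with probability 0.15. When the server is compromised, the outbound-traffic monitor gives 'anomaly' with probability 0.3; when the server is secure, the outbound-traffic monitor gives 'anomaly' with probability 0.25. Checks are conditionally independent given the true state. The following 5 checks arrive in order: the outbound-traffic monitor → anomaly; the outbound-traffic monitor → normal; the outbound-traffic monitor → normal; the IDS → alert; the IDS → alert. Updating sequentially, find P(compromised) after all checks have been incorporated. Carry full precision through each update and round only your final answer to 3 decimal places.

0.993

After the outbound-traffic monitor='anomaly': P(compromised) = 0.3·0.8000 / (0.3·0.8000 + 0.25·0.2000) ≈ 0.8276
After the outbound-traffic monitor='normal': P(compromised) = 0.7·0.8276 / (0.7·0.8276 + 0.75·0.1724) ≈ 0.8175
After the outbound-traffic monitor='normal': P(compromised) = 0.7·0.8175 / (0.7·0.8175 + 0.75·0.1825) ≈ 0.8070
After the IDS='alert': P(compromised) = 0.9·0.8070 / (0.9·0.8070 + 0.15·0.1930) ≈ 0.9617
After the IDS='alert': P(compromised) = 0.9·0.9617 / (0.9·0.9617 + 0.15·0.0383) ≈ 0.9934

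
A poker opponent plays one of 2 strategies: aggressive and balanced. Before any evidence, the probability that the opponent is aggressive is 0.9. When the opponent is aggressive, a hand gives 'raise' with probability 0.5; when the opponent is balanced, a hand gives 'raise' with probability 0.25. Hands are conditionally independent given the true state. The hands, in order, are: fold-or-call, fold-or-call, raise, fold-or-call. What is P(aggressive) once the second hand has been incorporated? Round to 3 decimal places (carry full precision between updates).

Apply Bayes' rule sequentially, carrying P(aggressive) forward.
After 'fold-or-call': P(aggressive) = 0.5·0.9000 / (0.5·0.9000 + 0.75·0.1000) ≈ 0.8571
After 'fold-or-call': P(aggressive) = 0.5·0.8571 / (0.5·0.8571 + 0.75·0.1429) ≈ 0.8000

0.800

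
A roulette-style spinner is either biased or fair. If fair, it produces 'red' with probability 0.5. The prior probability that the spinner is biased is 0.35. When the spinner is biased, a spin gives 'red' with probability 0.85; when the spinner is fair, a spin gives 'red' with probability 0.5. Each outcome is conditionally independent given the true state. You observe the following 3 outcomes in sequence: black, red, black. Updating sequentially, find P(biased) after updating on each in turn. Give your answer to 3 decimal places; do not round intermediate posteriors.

Each posterior becomes the prior for the next update.
After 'black': P(biased) = 0.15·0.3500 / (0.15·0.3500 + 0.5·0.6500) ≈ 0.1391
After 'red': P(biased) = 0.85·0.1391 / (0.85·0.1391 + 0.5·0.8609) ≈ 0.2154
After 'black': P(biased) = 0.15·0.2154 / (0.15·0.2154 + 0.5·0.7846) ≈ 0.0761

0.076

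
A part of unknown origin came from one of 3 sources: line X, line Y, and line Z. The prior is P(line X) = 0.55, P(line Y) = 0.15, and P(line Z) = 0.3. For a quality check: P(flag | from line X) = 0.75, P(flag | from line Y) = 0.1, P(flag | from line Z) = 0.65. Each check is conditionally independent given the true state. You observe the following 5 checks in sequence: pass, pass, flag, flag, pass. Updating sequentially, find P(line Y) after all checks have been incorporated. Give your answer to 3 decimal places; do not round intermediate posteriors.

0.096

After 'pass': normaliser = 0.25·0.5500 + 0.9·0.1500 + 0.35·0.3000; P(line X) ≈ 0.3642, P(line Y) ≈ 0.3576, P(line Z) ≈ 0.2781
After 'pass': normaliser = 0.25·0.3642 + 0.9·0.3576 + 0.35·0.2781; P(line X) ≈ 0.1785, P(line Y) ≈ 0.6308, P(line Z) ≈ 0.1908
After 'flag': normaliser = 0.75·0.1785 + 0.1·0.6308 + 0.65·0.1908; P(line X) ≈ 0.4170, P(line Y) ≈ 0.1965, P(line Z) ≈ 0.3864
After 'flag': normaliser = 0.75·0.4170 + 0.1·0.1965 + 0.65·0.3864; P(line X) ≈ 0.5360, P(line Y) ≈ 0.0337, P(line Z) ≈ 0.4304
After 'pass': normaliser = 0.25·0.5360 + 0.9·0.0337 + 0.35·0.4304; P(line X) ≈ 0.4255, P(line Y) ≈ 0.0962, P(line Z) ≈ 0.4783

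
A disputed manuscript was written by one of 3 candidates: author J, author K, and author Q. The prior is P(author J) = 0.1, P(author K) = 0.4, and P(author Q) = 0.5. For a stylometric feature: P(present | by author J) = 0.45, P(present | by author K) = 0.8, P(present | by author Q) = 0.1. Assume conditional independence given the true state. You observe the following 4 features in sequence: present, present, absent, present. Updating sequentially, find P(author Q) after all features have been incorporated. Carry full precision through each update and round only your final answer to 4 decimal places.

After 'present': normaliser = 0.45·0.1000 + 0.8·0.4000 + 0.1·0.5000; P(author J) ≈ 0.1084, P(author K) ≈ 0.7711, P(author Q) ≈ 0.1205
After 'present': normaliser = 0.45·0.1084 + 0.8·0.7711 + 0.1·0.1205; P(author J) ≈ 0.0720, P(author K) ≈ 0.9102, P(author Q) ≈ 0.0178
After 'absent': normaliser = 0.55·0.0720 + 0.2·0.9102 + 0.9·0.0178; P(author J) ≈ 0.1666, P(author K) ≈ 0.7660, P(author Q) ≈ 0.0673
After 'present': normaliser = 0.45·0.1666 + 0.8·0.7660 + 0.1·0.0673; P(author J) ≈ 0.1080, P(author K) ≈ 0.8823, P(author Q) ≈ 0.0097

0.0097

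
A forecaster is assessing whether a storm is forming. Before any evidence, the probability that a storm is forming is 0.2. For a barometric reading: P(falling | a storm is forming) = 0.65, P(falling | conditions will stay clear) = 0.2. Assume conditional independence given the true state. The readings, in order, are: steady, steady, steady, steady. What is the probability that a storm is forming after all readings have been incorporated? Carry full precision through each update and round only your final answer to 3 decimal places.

Apply Bayes' rule sequentially, carrying P(storm) forward.
After 'steady': P(storm) = 0.35·0.2000 / (0.35·0.2000 + 0.8·0.8000) ≈ 0.0986
After 'steady': P(storm) = 0.35·0.0986 / (0.35·0.0986 + 0.8·0.9014) ≈ 0.0457
After 'steady': P(storm) = 0.35·0.0457 / (0.35·0.0457 + 0.8·0.9543) ≈ 0.0205
After 'steady': P(storm) = 0.35·0.0205 / (0.35·0.0205 + 0.8·0.9795) ≈ 0.0091

0.009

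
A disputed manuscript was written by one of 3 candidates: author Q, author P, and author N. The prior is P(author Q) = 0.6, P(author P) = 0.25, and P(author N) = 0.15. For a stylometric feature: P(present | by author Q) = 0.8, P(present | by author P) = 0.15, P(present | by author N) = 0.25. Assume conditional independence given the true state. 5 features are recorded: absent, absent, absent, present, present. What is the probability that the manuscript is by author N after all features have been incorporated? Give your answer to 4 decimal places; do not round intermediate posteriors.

Each posterior becomes the prior for the next update.
After 'absent': normaliser = 0.2·0.6000 + 0.85·0.2500 + 0.75·0.1500; P(author Q) ≈ 0.2697, P(author P) ≈ 0.4775, P(author N) ≈ 0.2528
After 'absent': normaliser = 0.2·0.2697 + 0.85·0.4775 + 0.75·0.2528; P(author Q) ≈ 0.0830, P(author P) ≈ 0.6250, P(author N) ≈ 0.2920
After 'absent': normaliser = 0.2·0.0830 + 0.85·0.6250 + 0.75·0.2920; P(author Q) ≈ 0.0217, P(author P) ≈ 0.6928, P(author N) ≈ 0.2855
After 'present': normaliser = 0.8·0.0217 + 0.15·0.6928 + 0.25·0.2855; P(author Q) ≈ 0.0900, P(author P) ≈ 0.5395, P(author N) ≈ 0.3706
After 'present': normaliser = 0.8·0.0900 + 0.15·0.5395 + 0.25·0.3706; P(author Q) ≈ 0.2931, P(author P) ≈ 0.3296, P(author N) ≈ 0.3773

0.3773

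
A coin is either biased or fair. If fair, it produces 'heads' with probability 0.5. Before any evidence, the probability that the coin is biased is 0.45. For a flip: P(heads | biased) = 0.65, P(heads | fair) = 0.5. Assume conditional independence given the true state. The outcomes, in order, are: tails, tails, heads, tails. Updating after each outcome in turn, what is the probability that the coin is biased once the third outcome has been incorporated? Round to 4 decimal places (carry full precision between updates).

Each posterior becomes the prior for the next update.
After 'tails': P(biased) = 0.35·0.4500 / (0.35·0.4500 + 0.5·0.5500) ≈ 0.3642
After 'tails': P(biased) = 0.35·0.3642 / (0.35·0.3642 + 0.5·0.6358) ≈ 0.2862
After 'heads': P(biased) = 0.65·0.2862 / (0.65·0.2862 + 0.5·0.7138) ≈ 0.3426

0.3426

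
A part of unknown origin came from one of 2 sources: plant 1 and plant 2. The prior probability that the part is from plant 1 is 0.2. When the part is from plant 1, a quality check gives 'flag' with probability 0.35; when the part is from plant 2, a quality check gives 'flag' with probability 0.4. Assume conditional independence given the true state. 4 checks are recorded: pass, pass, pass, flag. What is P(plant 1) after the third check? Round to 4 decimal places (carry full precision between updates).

0.2412

Apply Bayes' rule sequentially, carrying P(plant 1) forward.
After 'pass': P(plant 1) = 0.65·0.2000 / (0.65·0.2000 + 0.6·0.8000) ≈ 0.2131
After 'pass': P(plant 1) = 0.65·0.2131 / (0.65·0.2131 + 0.6·0.7869) ≈ 0.2268
After 'pass': P(plant 1) = 0.65·0.2268 / (0.65·0.2268 + 0.6·0.7732) ≈ 0.2412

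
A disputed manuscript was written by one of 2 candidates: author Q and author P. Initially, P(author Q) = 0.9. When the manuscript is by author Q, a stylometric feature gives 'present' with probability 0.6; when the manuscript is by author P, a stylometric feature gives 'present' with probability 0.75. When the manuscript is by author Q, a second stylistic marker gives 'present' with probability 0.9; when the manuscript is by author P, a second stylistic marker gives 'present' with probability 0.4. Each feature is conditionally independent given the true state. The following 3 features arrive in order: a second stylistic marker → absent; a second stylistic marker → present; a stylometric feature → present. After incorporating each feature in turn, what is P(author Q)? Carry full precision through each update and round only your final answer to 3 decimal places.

After a second stylistic marker='absent': P(author Q) = 0.1·0.9000 / (0.1·0.9000 + 0.6·0.1000) ≈ 0.6000
After a second stylistic marker='present': P(author Q) = 0.9·0.6000 / (0.9·0.6000 + 0.4·0.4000) ≈ 0.7714
After a stylometric feature='present': P(author Q) = 0.6·0.7714 / (0.6·0.7714 + 0.75·0.2286) ≈ 0.7297

0.730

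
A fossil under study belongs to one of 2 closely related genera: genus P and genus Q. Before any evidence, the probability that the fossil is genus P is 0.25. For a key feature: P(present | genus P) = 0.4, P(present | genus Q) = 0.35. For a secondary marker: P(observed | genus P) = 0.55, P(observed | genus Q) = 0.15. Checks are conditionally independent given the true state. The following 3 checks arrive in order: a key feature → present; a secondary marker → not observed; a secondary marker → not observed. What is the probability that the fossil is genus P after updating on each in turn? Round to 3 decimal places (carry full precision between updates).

After a key feature='present': P(genus P) = 0.4·0.2500 / (0.4·0.2500 + 0.35·0.7500) ≈ 0.2759
After a secondary marker='not observed': P(genus P) = 0.45·0.2759 / (0.45·0.2759 + 0.85·0.7241) ≈ 0.1678
After a secondary marker='not observed': P(genus P) = 0.45·0.1678 / (0.45·0.1678 + 0.85·0.8322) ≈ 0.0965

0.096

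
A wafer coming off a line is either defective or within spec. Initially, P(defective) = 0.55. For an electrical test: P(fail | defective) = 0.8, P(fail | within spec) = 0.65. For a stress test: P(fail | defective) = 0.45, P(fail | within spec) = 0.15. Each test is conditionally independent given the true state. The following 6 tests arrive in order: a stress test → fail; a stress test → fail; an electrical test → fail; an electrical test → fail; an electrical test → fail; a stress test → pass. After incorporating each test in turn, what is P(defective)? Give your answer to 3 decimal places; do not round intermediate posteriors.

After a stress test='fail': P(defective) = 0.45·0.5500 / (0.45·0.5500 + 0.15·0.4500) ≈ 0.7857
After a stress test='fail': P(defective) = 0.45·0.7857 / (0.45·0.7857 + 0.15·0.2143) ≈ 0.9167
After an electrical test='fail': P(defective) = 0.8·0.9167 / (0.8·0.9167 + 0.65·0.0833) ≈ 0.9312
After an electrical test='fail': P(defective) = 0.8·0.9312 / (0.8·0.9312 + 0.65·0.0688) ≈ 0.9434
After an electrical test='fail': P(defective) = 0.8·0.9434 / (0.8·0.9434 + 0.65·0.0566) ≈ 0.9535
After a stress test='pass': P(defective) = 0.55·0.9535 / (0.55·0.9535 + 0.85·0.0465) ≈ 0.9299

0.930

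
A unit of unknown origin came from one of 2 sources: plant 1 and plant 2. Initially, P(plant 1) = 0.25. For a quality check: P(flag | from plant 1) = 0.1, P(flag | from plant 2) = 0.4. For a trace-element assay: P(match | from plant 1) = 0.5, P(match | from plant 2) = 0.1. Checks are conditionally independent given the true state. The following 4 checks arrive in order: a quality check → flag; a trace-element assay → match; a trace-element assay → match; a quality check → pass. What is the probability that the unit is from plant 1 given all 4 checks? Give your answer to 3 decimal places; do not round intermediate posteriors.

After a quality check='flag': P(plant 1) = 0.1·0.2500 / (0.1·0.2500 + 0.4·0.7500) ≈ 0.0769
After a trace-element assay='match': P(plant 1) = 0.5·0.0769 / (0.5·0.0769 + 0.1·0.9231) ≈ 0.2941
After a trace-element assay='match': P(plant 1) = 0.5·0.2941 / (0.5·0.2941 + 0.1·0.7059) ≈ 0.6757
After a quality check='pass': P(plant 1) = 0.9·0.6757 / (0.9·0.6757 + 0.6·0.3243) ≈ 0.7576

0.758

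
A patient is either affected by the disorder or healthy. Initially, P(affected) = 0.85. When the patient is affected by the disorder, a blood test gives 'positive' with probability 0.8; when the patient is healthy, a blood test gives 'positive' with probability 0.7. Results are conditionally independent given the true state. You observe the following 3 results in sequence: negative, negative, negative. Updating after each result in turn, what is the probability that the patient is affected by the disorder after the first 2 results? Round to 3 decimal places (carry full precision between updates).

0.716

After 'negative': P(affected) = 0.2·0.8500 / (0.2·0.8500 + 0.3·0.1500) ≈ 0.7907
After 'negative': P(affected) = 0.2·0.7907 / (0.2·0.7907 + 0.3·0.2093) ≈ 0.7158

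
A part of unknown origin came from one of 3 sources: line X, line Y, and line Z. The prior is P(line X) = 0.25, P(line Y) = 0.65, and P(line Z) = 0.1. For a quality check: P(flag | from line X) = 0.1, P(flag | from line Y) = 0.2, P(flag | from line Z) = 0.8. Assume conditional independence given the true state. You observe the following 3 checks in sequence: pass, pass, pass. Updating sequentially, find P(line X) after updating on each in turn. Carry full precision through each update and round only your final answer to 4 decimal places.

0.3533

Each posterior becomes the prior for the next update.
After 'pass': normaliser = 0.9·0.2500 + 0.8·0.6500 + 0.2·0.1000; P(line X) ≈ 0.2941, P(line Y) ≈ 0.6797, P(line Z) ≈ 0.0261
After 'pass': normaliser = 0.9·0.2941 + 0.8·0.6797 + 0.2·0.0261; P(line X) ≈ 0.3253, P(line Y) ≈ 0.6683, P(line Z) ≈ 0.0064
After 'pass': normaliser = 0.9·0.3253 + 0.8·0.6683 + 0.2·0.0064; P(line X) ≈ 0.3533, P(line Y) ≈ 0.6451, P(line Z) ≈ 0.0016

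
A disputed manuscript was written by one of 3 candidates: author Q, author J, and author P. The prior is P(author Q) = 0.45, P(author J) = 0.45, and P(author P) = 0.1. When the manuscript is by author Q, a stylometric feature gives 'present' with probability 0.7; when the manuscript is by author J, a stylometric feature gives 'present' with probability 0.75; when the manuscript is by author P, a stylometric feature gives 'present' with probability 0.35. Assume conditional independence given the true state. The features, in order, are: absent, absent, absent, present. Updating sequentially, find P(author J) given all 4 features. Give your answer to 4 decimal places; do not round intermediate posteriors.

Apply Bayes' rule sequentially, carrying P(author J) forward.
After 'absent': normaliser = 0.3·0.4500 + 0.25·0.4500 + 0.65·0.1000; P(author Q) ≈ 0.4320, P(author J) ≈ 0.3600, P(author P) ≈ 0.2080
After 'absent': normaliser = 0.3·0.4320 + 0.25·0.3600 + 0.65·0.2080; P(author Q) ≈ 0.3653, P(author J) ≈ 0.2537, P(author P) ≈ 0.3811
After 'absent': normaliser = 0.3·0.3653 + 0.25·0.2537 + 0.65·0.3811; P(author Q) ≈ 0.2605, P(author J) ≈ 0.1507, P(author P) ≈ 0.5888
After 'present': normaliser = 0.7·0.2605 + 0.75·0.1507 + 0.35·0.5888; P(author Q) ≈ 0.3636, P(author J) ≈ 0.2255, P(author P) ≈ 0.4109

0.2255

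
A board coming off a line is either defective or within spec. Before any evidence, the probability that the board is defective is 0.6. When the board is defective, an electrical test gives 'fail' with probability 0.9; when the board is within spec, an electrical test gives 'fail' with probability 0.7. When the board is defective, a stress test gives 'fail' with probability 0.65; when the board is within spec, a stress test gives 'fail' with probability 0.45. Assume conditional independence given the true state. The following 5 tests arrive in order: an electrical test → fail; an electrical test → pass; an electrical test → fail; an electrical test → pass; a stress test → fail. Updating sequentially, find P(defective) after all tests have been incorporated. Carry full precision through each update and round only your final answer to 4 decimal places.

After an electrical test='fail': P(defective) = 0.9·0.6000 / (0.9·0.6000 + 0.7·0.4000) ≈ 0.6585
After an electrical test='pass': P(defective) = 0.1·0.6585 / (0.1·0.6585 + 0.3·0.3415) ≈ 0.3913
After an electrical test='fail': P(defective) = 0.9·0.3913 / (0.9·0.3913 + 0.7·0.6087) ≈ 0.4525
After an electrical test='pass': P(defective) = 0.1·0.4525 / (0.1·0.4525 + 0.3·0.5475) ≈ 0.2160
After a stress test='fail': P(defective) = 0.65·0.2160 / (0.65·0.2160 + 0.45·0.7840) ≈ 0.2847

0.2847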